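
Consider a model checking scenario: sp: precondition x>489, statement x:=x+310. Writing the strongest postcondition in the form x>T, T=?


Formula: sp(P, x:=E) = exists old_x. (x = E[old_x/x]) AND P[old_x/x] (old_x is the value of x before the assignment; eliminate old_x by solving x = E[old_x/x] for old_x)
Step 1: Precondition P: x>489, i.e. old_x > 489
Step 2: Assignment gives x = old_x + 310, so old_x = x - 310
Step 3: Substitute into P: x - 310 > 489
Step 4: Simplify: x > 489+310 = 799

799


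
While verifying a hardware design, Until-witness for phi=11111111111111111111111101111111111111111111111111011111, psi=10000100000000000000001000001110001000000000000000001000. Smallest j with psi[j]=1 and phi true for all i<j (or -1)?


(phi U psi) at 0: need smallest j with psi[j]=1 and phi[i]=1 for all i in [0,j).
Scan from step 0:
  step 0: psi=1 and phi held for [0,0) -> witness found
Witness step = 0

0


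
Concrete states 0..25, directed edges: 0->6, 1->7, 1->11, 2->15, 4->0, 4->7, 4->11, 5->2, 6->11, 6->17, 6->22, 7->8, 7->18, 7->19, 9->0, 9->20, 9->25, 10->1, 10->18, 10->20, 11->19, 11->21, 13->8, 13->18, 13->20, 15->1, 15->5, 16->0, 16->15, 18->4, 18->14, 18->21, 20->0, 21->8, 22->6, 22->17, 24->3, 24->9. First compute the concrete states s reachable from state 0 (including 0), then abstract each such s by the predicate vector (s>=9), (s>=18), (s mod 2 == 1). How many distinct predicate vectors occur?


BFS from 0:
Concrete reachable: {0, 6, 8, 11, 17, 19, 21, 22}
Abstract via predicates (s>=9), (s>=18), (s mod 2 == 1):
  (0,0,0) <- {0, 6, 8}
  (1,0,1) <- {11, 17}
  (1,1,0) <- {22}
  (1,1,1) <- {19, 21}
Distinct abstract states = 4

4


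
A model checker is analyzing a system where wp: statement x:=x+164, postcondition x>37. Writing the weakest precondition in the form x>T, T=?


Formula: wp(x:=E, P) = P[E/x] (substitute E for x in postcondition)
Step 1: Postcondition: x>37
Step 2: Substitute x+164 for x: x+164>37
Step 3: Solve for x: x > 37-164 = -127

-127


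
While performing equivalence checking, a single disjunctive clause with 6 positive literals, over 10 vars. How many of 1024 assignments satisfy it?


Step 1: Total=2^10=1024
Step 2: Unsat when all 6 false: 2^4=16
Step 3: Sat=1024-16=1008

1008


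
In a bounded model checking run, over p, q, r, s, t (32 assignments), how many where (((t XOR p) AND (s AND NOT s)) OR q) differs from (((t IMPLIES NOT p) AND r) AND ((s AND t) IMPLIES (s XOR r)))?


F1 = (((t XOR p) AND (s AND NOT s)) OR q)
F2 = (((t IMPLIES NOT p) AND r) AND ((s AND t) IMPLIES (s XOR r)))
Evaluate both on each of 32 rows (bits = p,q,r,s,t):
  row 0 [00000]: F1=0 F2=0 -> 0
  row 1 [00001]: F1=0 F2=0 -> 0
  row 2 [00010]: F1=0 F2=0 -> 0
  row 3 [00011]: F1=0 F2=0 -> 0
  row 4 [00100]: F1=0 F2=1 (differ) -> 1
  row 5 [00101]: F1=0 F2=1 (differ) -> 1
  row 6 [00110]: F1=0 F2=1 (differ) -> 1
  row 7 [00111]: F1=0 F2=0 -> 0
  row 8 [01000]: F1=1 F2=0 (differ) -> 1
  row 9 [01001]: F1=1 F2=0 (differ) -> 1
  row 10 [01010]: F1=1 F2=0 (differ) -> 1
  row 11 [01011]: F1=1 F2=0 (differ) -> 1
  row 12 [01100]: F1=1 F2=1 -> 0
  row 13 [01101]: F1=1 F2=1 -> 0
  row 14 [01110]: F1=1 F2=1 -> 0
  row 15 [01111]: F1=1 F2=0 (differ) -> 1
  row 16 [10000]: F1=0 F2=0 -> 0
  row 17 [10001]: F1=0 F2=0 -> 0
  row 18 [10010]: F1=0 F2=0 -> 0
  row 19 [10011]: F1=0 F2=0 -> 0
  row 20 [10100]: F1=0 F2=1 (differ) -> 1
  row 21 [10101]: F1=0 F2=0 -> 0
  row 22 [10110]: F1=0 F2=1 (differ) -> 1
  row 23 [10111]: F1=0 F2=0 -> 0
  row 24 [11000]: F1=1 F2=0 (differ) -> 1
  row 25 [11001]: F1=1 F2=0 (differ) -> 1
  row 26 [11010]: F1=1 F2=0 (differ) -> 1
  row 27 [11011]: F1=1 F2=0 (differ) -> 1
  row 28 [11100]: F1=1 F2=1 -> 0
  row 29 [11101]: F1=1 F2=0 (differ) -> 1
  row 30 [11110]: F1=1 F2=1 -> 0
  row 31 [11111]: F1=1 F2=0 (differ) -> 1
Full result column, 8 rows per line (p,q fixed per line; r,s,t runs 000..111 left to right):
  rows 0-7 [p,q=00]: 00001110  (ones: 3)
  rows 8-15 [p,q=01]: 11110001  (ones: 5)
  rows 16-23 [p,q=10]: 00001010  (ones: 2)
  rows 24-31 [p,q=11]: 11110101  (ones: 6)
Disagreements = 3+5+2+6 = 16

16


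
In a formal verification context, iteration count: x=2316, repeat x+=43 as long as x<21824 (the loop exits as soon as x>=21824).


Step 1: x goes from 2316 toward 21824 by 43; the body runs while x<21824, so iterations = ceil((bound-start)/step)
Step 2: Distance=19508
Step 3: ceil(19508/43)=454

454


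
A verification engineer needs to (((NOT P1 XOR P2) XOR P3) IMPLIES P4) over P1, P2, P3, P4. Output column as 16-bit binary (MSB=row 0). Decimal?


Formula: (((NOT P1 XOR P2) XOR P3) IMPLIES P4) over P1, P2, P3, P4 (16 rows)
Evaluate each row (bits = P1,P2,P3,P4, MSB first):
  row 0 [0000]: (((NOT 0 XOR 0) XOR 0) IMPLIES 0) -> 0
  row 1 [0001]: (((NOT 0 XOR 0) XOR 0) IMPLIES 1) -> 1
  row 2 [0010]: (((NOT 0 XOR 0) XOR 1) IMPLIES 0) -> 1
  row 3 [0011]: (((NOT 0 XOR 0) XOR 1) IMPLIES 1) -> 1
  row 4 [0100]: (((NOT 0 XOR 1) XOR 0) IMPLIES 0) -> 1
  row 5 [0101]: (((NOT 0 XOR 1) XOR 0) IMPLIES 1) -> 1
  row 6 [0110]: (((NOT 0 XOR 1) XOR 1) IMPLIES 0) -> 0
  row 7 [0111]: (((NOT 0 XOR 1) XOR 1) IMPLIES 1) -> 1
  row 8 [1000]: (((NOT 1 XOR 0) XOR 0) IMPLIES 0) -> 1
  row 9 [1001]: (((NOT 1 XOR 0) XOR 0) IMPLIES 1) -> 1
  row 10 [1010]: (((NOT 1 XOR 0) XOR 1) IMPLIES 0) -> 0
  row 11 [1011]: (((NOT 1 XOR 0) XOR 1) IMPLIES 1) -> 1
  row 12 [1100]: (((NOT 1 XOR 1) XOR 0) IMPLIES 0) -> 0
  row 13 [1101]: (((NOT 1 XOR 1) XOR 0) IMPLIES 1) -> 1
  row 14 [1110]: (((NOT 1 XOR 1) XOR 1) IMPLIES 0) -> 1
  row 15 [1111]: (((NOT 1 XOR 1) XOR 1) IMPLIES 1) -> 1
Full result column, 4 rows per line (P1,P2 fixed per line; P3,P4 runs 00..11 left to right):
  rows 0-3 [P1,P2=00]: 0111  = hex 7
  rows 4-7 [P1,P2=01]: 1101  = hex D
  rows 8-11 [P1,P2=10]: 1101  = hex D
  rows 12-15 [P1,P2=11]: 0111  = hex 7
Output column (row 0 .. row 15) = 0111110111010111
Output column grouped in 4s = 0111 1101 1101 0111 = 0x7DD7
Convert to decimal digit by digit (value = value*16 + digit):
  7 -> 7
  7*16 + 13 (D) = 125
  125*16 + 13 (D) = 2013
  2013*16 + 7 = 32215
Decimal = 32215

32215


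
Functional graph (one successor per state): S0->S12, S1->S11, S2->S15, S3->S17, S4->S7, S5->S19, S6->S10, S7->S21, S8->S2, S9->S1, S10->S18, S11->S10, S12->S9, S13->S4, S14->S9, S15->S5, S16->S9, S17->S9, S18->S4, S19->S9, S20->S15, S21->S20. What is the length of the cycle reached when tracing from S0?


Trace from S0 until a state repeats:
  S0 -> S12 -> S9 -> S1 -> S11 -> S10 -> S18 -> S4 -> S7 -> S21 -> S20 -> S15 -> S5 -> S19 -> S9
S9 first seen at step 2, revisited at step 14.
Cycle length = 14 - 2 = 12

12


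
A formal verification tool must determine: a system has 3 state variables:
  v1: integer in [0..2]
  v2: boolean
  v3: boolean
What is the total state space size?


State space = product of domain sizes of all variables.
Domain sizes:
  v1 (integer in [0..2]): 3
  v2 (boolean): 2
  v3 (boolean): 2
Product = 3 * 2 * 2 = 12

12


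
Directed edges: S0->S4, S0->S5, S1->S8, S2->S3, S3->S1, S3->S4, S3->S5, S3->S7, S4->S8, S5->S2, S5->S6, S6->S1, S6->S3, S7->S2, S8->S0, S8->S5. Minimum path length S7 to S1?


BFS layer-by-layer from S7:
  dist 0: {S7}
  dist 1: {S2}
  dist 2: {S3}
  dist 3: {S1, S4, S5}
  -> S1 reached at distance 3
Shortest path length = 3

3


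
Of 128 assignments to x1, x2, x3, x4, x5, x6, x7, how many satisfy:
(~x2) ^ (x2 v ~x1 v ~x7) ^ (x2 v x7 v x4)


CNF with 3 clauses over 7 vars (128 assignments).
An assignment satisfies CNF iff every clause has >=1 true literal.
Check each row (bits = x1,x2,x3,x4,x5,x6,x7; clause T/F shown):
  row 0 [0000000]: clauses=TTF -> 0
  row 1 [0000001]: clauses=TTT -> 1
  row 2 [0000010]: clauses=TTF -> 0
  row 3 [0000011]: clauses=TTT -> 1
  row 4 [0000100]: clauses=TTF -> 0
  (every remaining row is evaluated the same way; all 128 results are listed next)
Full result column, 8 rows per line (x1,x2,x3,x4 fixed per line; x5,x6,x7 runs 000..111 left to right):
  rows 0-7 [x1,x2,x3,x4=0000]: 01010101  (ones: 4)
  rows 8-15 [x1,x2,x3,x4=0001]: 11111111  (ones: 8)
  rows 16-23 [x1,x2,x3,x4=0010]: 01010101  (ones: 4)
  rows 24-31 [x1,x2,x3,x4=0011]: 11111111  (ones: 8)
  rows 32-39 [x1,x2,x3,x4=0100]: 00000000  (ones: 0)
  rows 40-47 [x1,x2,x3,x4=0101]: 00000000  (ones: 0)
  rows 48-55 [x1,x2,x3,x4=0110]: 00000000  (ones: 0)
  rows 56-63 [x1,x2,x3,x4=0111]: 00000000  (ones: 0)
  rows 64-71 [x1,x2,x3,x4=1000]: 00000000  (ones: 0)
  rows 72-79 [x1,x2,x3,x4=1001]: 10101010  (ones: 4)
  rows 80-87 [x1,x2,x3,x4=1010]: 00000000  (ones: 0)
  rows 88-95 [x1,x2,x3,x4=1011]: 10101010  (ones: 4)
  rows 96-103 [x1,x2,x3,x4=1100]: 00000000  (ones: 0)
  rows 104-111 [x1,x2,x3,x4=1101]: 00000000  (ones: 0)
  rows 112-119 [x1,x2,x3,x4=1110]: 00000000  (ones: 0)
  rows 120-127 [x1,x2,x3,x4=1111]: 00000000  (ones: 0)
Satisfying assignments = 4+8+4+8+0+0+0+0+0+4+0+4+0+0+0+0 = 32

32


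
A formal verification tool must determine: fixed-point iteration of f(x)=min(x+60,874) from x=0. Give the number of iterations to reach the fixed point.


Step 1: x=0, cap=874, increment=60
Step 2: x grows by 60 each step until capped at 874; fixed point is x=874
Step 3: iterations = ceil(874/60) = 15

15


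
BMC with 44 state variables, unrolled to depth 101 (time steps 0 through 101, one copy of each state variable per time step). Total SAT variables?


BMC unrolls to depth k, creating one copy of each state var for steps 0..k.
Step count = 101 + 1 = 102 (steps 0 through 101)
Vars per step = 44
Total = 44 * 102 = 4488

4488


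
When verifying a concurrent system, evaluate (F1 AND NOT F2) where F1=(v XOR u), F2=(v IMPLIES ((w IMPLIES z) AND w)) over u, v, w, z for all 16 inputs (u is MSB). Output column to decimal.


F1 = (v XOR u)
F2 = (v IMPLIES ((w IMPLIES z) AND w))
Counterexample to F1=>F2 is where F1=1 and F2=0.
Evaluate each row (bits = u,v,w,z, MSB first):
  row 0 [0000]: F1=0 F2=1 -> F1&~F2 -> 0
  row 1 [0001]: F1=0 F2=1 -> F1&~F2 -> 0
  row 2 [0010]: F1=0 F2=1 -> F1&~F2 -> 0
  row 3 [0011]: F1=0 F2=1 -> F1&~F2 -> 0
  row 4 [0100]: F1=1 F2=0 -> F1&~F2 -> 1
  row 5 [0101]: F1=1 F2=0 -> F1&~F2 -> 1
  row 6 [0110]: F1=1 F2=0 -> F1&~F2 -> 1
  row 7 [0111]: F1=1 F2=1 -> F1&~F2 -> 0
  row 8 [1000]: F1=1 F2=1 -> F1&~F2 -> 0
  row 9 [1001]: F1=1 F2=1 -> F1&~F2 -> 0
  row 10 [1010]: F1=1 F2=1 -> F1&~F2 -> 0
  row 11 [1011]: F1=1 F2=1 -> F1&~F2 -> 0
  row 12 [1100]: F1=0 F2=0 -> F1&~F2 -> 0
  row 13 [1101]: F1=0 F2=0 -> F1&~F2 -> 0
  row 14 [1110]: F1=0 F2=0 -> F1&~F2 -> 0
  row 15 [1111]: F1=0 F2=1 -> F1&~F2 -> 0
Full result column, 4 rows per line (u,v fixed per line; w,z runs 00..11 left to right):
  rows 0-3 [u,v=00]: 0000  = hex 0
  rows 4-7 [u,v=01]: 1110  = hex E
  rows 8-11 [u,v=10]: 0000  = hex 0
  rows 12-15 [u,v=11]: 0000  = hex 0
Counterexample vector (row 0 .. row 15) = 0000111000000000
Output column grouped in 4s = 0000 1110 0000 0000 = 0x0E00
Convert to decimal digit by digit (value = value*16 + digit):
  0 -> 0
  0*16 + 14 (E) = 14
  14*16 + 0 = 224
  224*16 + 0 = 3584
Decimal = 3584

3584


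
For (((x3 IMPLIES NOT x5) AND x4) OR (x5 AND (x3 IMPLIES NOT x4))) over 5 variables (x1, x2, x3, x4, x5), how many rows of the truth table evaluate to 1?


Formula: (((x3 IMPLIES NOT x5) AND x4) OR (x5 AND (x3 IMPLIES NOT x4))) over 5 vars (32 rows)
Evaluate each row (x1, x2, x3, x4, x5 as bits, MSB first):
  row 0 [00000]: (((0 IMPLIES NOT 0) AND 0) OR (0 AND (0 IMPLIES NOT 0))) -> 0
  row 1 [00001]: (((0 IMPLIES NOT 1) AND 0) OR (1 AND (0 IMPLIES NOT 0))) -> 1
  row 2 [00010]: (((0 IMPLIES NOT 0) AND 1) OR (0 AND (0 IMPLIES NOT 1))) -> 1
  row 3 [00011]: (((0 IMPLIES NOT 1) AND 1) OR (1 AND (0 IMPLIES NOT 1))) -> 1
  row 4 [00100]: (((1 IMPLIES NOT 0) AND 0) OR (0 AND (1 IMPLIES NOT 0))) -> 0
  row 5 [00101]: (((1 IMPLIES NOT 1) AND 0) OR (1 AND (1 IMPLIES NOT 0))) -> 1
  row 6 [00110]: (((1 IMPLIES NOT 0) AND 1) OR (0 AND (1 IMPLIES NOT 1))) -> 1
  row 7 [00111]: (((1 IMPLIES NOT 1) AND 1) OR (1 AND (1 IMPLIES NOT 1))) -> 0
  row 8 [01000]: (((0 IMPLIES NOT 0) AND 0) OR (0 AND (0 IMPLIES NOT 0))) -> 0
  row 9 [01001]: (((0 IMPLIES NOT 1) AND 0) OR (1 AND (0 IMPLIES NOT 0))) -> 1
  row 10 [01010]: (((0 IMPLIES NOT 0) AND 1) OR (0 AND (0 IMPLIES NOT 1))) -> 1
  row 11 [01011]: (((0 IMPLIES NOT 1) AND 1) OR (1 AND (0 IMPLIES NOT 1))) -> 1
  row 12 [01100]: (((1 IMPLIES NOT 0) AND 0) OR (0 AND (1 IMPLIES NOT 0))) -> 0
  row 13 [01101]: (((1 IMPLIES NOT 1) AND 0) OR (1 AND (1 IMPLIES NOT 0))) -> 1
  row 14 [01110]: (((1 IMPLIES NOT 0) AND 1) OR (0 AND (1 IMPLIES NOT 1))) -> 1
  row 15 [01111]: (((1 IMPLIES NOT 1) AND 1) OR (1 AND (1 IMPLIES NOT 1))) -> 0
  row 16 [10000]: (((0 IMPLIES NOT 0) AND 0) OR (0 AND (0 IMPLIES NOT 0))) -> 0
  row 17 [10001]: (((0 IMPLIES NOT 1) AND 0) OR (1 AND (0 IMPLIES NOT 0))) -> 1
  row 18 [10010]: (((0 IMPLIES NOT 0) AND 1) OR (0 AND (0 IMPLIES NOT 1))) -> 1
  row 19 [10011]: (((0 IMPLIES NOT 1) AND 1) OR (1 AND (0 IMPLIES NOT 1))) -> 1
  row 20 [10100]: (((1 IMPLIES NOT 0) AND 0) OR (0 AND (1 IMPLIES NOT 0))) -> 0
  row 21 [10101]: (((1 IMPLIES NOT 1) AND 0) OR (1 AND (1 IMPLIES NOT 0))) -> 1
  row 22 [10110]: (((1 IMPLIES NOT 0) AND 1) OR (0 AND (1 IMPLIES NOT 1))) -> 1
  row 23 [10111]: (((1 IMPLIES NOT 1) AND 1) OR (1 AND (1 IMPLIES NOT 1))) -> 0
  row 24 [11000]: (((0 IMPLIES NOT 0) AND 0) OR (0 AND (0 IMPLIES NOT 0))) -> 0
  row 25 [11001]: (((0 IMPLIES NOT 1) AND 0) OR (1 AND (0 IMPLIES NOT 0))) -> 1
  row 26 [11010]: (((0 IMPLIES NOT 0) AND 1) OR (0 AND (0 IMPLIES NOT 1))) -> 1
  row 27 [11011]: (((0 IMPLIES NOT 1) AND 1) OR (1 AND (0 IMPLIES NOT 1))) -> 1
  row 28 [11100]: (((1 IMPLIES NOT 0) AND 0) OR (0 AND (1 IMPLIES NOT 0))) -> 0
  row 29 [11101]: (((1 IMPLIES NOT 1) AND 0) OR (1 AND (1 IMPLIES NOT 0))) -> 1
  row 30 [11110]: (((1 IMPLIES NOT 0) AND 1) OR (0 AND (1 IMPLIES NOT 1))) -> 1
  row 31 [11111]: (((1 IMPLIES NOT 1) AND 1) OR (1 AND (1 IMPLIES NOT 1))) -> 0
Full result column, 8 rows per line (x1,x2 fixed per line; x3,x4,x5 runs 000..111 left to right):
  rows 0-7 [x1,x2=00]: 01110110  (ones: 5)
  rows 8-15 [x1,x2=01]: 01110110  (ones: 5)
  rows 16-23 [x1,x2=10]: 01110110  (ones: 5)
  rows 24-31 [x1,x2=11]: 01110110  (ones: 5)
Count of 1-rows = 5+5+5+5 = 20

20


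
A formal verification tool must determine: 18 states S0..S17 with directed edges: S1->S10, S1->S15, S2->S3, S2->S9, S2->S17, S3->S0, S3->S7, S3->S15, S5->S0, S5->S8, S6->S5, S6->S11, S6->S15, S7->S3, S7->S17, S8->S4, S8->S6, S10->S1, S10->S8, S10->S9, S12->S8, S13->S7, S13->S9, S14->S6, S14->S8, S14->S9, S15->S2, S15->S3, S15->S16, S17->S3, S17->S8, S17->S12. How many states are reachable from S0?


BFS from S0:
  layer 0: {S0}
Reachable set: {S0}
Count = 1

1


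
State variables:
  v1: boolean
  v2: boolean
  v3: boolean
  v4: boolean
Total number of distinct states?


State space = product of domain sizes of all variables.
Domain sizes:
  v1 (boolean): 2
  v2 (boolean): 2
  v3 (boolean): 2
  v4 (boolean): 2
Product = 2 * 2 * 2 * 2 = 16

16


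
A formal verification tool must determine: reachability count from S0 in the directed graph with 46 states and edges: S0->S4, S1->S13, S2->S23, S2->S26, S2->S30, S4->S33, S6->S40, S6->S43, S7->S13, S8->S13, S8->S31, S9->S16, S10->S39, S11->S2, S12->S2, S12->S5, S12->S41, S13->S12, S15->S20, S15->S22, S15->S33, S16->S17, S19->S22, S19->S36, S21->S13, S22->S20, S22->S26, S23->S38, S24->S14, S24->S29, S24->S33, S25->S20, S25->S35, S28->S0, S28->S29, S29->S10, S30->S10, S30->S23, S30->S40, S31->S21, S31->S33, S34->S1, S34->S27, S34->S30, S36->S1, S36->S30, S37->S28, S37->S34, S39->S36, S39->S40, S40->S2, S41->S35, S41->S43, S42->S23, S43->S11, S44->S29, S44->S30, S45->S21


BFS from S0:
  layer 0: {S0}
  layer 1: {S4}
  layer 2: {S33}
Reachable set: {S0, S4, S33}
Count = 3

3


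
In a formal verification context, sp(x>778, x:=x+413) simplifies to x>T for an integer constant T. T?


Formula: sp(P, x:=E) = exists old_x. (x = E[old_x/x]) AND P[old_x/x] (old_x is the value of x before the assignment; eliminate old_x by solving x = E[old_x/x] for old_x)
Step 1: Precondition P: x>778, i.e. old_x > 778
Step 2: Assignment gives x = old_x + 413, so old_x = x - 413
Step 3: Substitute into P: x - 413 > 778
Step 4: Simplify: x > 778+413 = 1191

1191


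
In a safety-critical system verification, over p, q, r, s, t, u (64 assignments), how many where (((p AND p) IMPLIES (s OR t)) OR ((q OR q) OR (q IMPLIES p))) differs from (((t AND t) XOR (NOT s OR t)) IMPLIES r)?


F1 = (((p AND p) IMPLIES (s OR t)) OR ((q OR q) OR (q IMPLIES p)))
F2 = (((t AND t) XOR (NOT s OR t)) IMPLIES r)
Evaluate both on each of 64 rows (bits = p,q,r,s,t,u):
  row 0 [000000]: F1=1 F2=0 (differ) -> 1
  row 1 [000001]: F1=1 F2=0 (differ) -> 1
  row 2 [000010]: F1=1 F2=1 -> 0
  row 3 [000011]: F1=1 F2=1 -> 0
  row 4 [000100]: F1=1 F2=1 -> 0
  (every remaining row is evaluated the same way; all 64 results are listed next)
Full result column, 8 rows per line (p,q,r fixed per line; s,t,u runs 000..111 left to right):
  rows 0-7 [p,q,r=000]: 11000000  (ones: 2)
  rows 8-15 [p,q,r=001]: 00000000  (ones: 0)
  rows 16-23 [p,q,r=010]: 11000000  (ones: 2)
  rows 24-31 [p,q,r=011]: 00000000  (ones: 0)
  rows 32-39 [p,q,r=100]: 11000000  (ones: 2)
  rows 40-47 [p,q,r=101]: 00000000  (ones: 0)
  rows 48-55 [p,q,r=110]: 11000000  (ones: 2)
  rows 56-63 [p,q,r=111]: 00000000  (ones: 0)
Disagreements = 2+0+2+0+2+0+2+0 = 8

8


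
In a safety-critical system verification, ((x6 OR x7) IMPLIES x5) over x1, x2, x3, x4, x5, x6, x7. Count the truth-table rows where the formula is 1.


Formula: ((x6 OR x7) IMPLIES x5) over 7 vars (128 rows)
Evaluate each row (x1, x2, x3, x4, x5, x6, x7 as bits, MSB first):
  row 0 [0000000]: ((0 OR 0) IMPLIES 0) -> 1
  row 1 [0000001]: ((0 OR 1) IMPLIES 0) -> 0
  row 2 [0000010]: ((1 OR 0) IMPLIES 0) -> 0
  row 3 [0000011]: ((1 OR 1) IMPLIES 0) -> 0
  row 4 [0000100]: ((0 OR 0) IMPLIES 1) -> 1
  (every remaining row is evaluated the same way; all 128 results are listed next)
Full result column, 8 rows per line (x1,x2,x3,x4 fixed per line; x5,x6,x7 runs 000..111 left to right):
  rows 0-7 [x1,x2,x3,x4=0000]: 10001111  (ones: 5)
  rows 8-15 [x1,x2,x3,x4=0001]: 10001111  (ones: 5)
  rows 16-23 [x1,x2,x3,x4=0010]: 10001111  (ones: 5)
  rows 24-31 [x1,x2,x3,x4=0011]: 10001111  (ones: 5)
  rows 32-39 [x1,x2,x3,x4=0100]: 10001111  (ones: 5)
  rows 40-47 [x1,x2,x3,x4=0101]: 10001111  (ones: 5)
  rows 48-55 [x1,x2,x3,x4=0110]: 10001111  (ones: 5)
  rows 56-63 [x1,x2,x3,x4=0111]: 10001111  (ones: 5)
  rows 64-71 [x1,x2,x3,x4=1000]: 10001111  (ones: 5)
  rows 72-79 [x1,x2,x3,x4=1001]: 10001111  (ones: 5)
  rows 80-87 [x1,x2,x3,x4=1010]: 10001111  (ones: 5)
  rows 88-95 [x1,x2,x3,x4=1011]: 10001111  (ones: 5)
  rows 96-103 [x1,x2,x3,x4=1100]: 10001111  (ones: 5)
  rows 104-111 [x1,x2,x3,x4=1101]: 10001111  (ones: 5)
  rows 112-119 [x1,x2,x3,x4=1110]: 10001111  (ones: 5)
  rows 120-127 [x1,x2,x3,x4=1111]: 10001111  (ones: 5)
Count of 1-rows = 5+5+5+5+5+5+5+5+5+5+5+5+5+5+5+5 = 80

80


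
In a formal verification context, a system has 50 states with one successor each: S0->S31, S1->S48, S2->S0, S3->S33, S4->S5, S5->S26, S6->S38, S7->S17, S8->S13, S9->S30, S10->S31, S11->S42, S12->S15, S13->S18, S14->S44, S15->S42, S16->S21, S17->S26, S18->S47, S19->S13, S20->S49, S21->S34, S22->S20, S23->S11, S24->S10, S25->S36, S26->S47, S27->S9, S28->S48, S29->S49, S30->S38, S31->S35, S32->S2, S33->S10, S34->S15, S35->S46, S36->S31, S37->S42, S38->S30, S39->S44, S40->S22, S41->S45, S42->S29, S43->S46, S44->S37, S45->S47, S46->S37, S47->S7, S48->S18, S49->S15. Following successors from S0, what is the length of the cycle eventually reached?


Trace from S0 until a state repeats:
  S0 -> S31 -> S35 -> S46 -> S37 -> S42 -> S29 -> S49 -> S15 -> S42
S42 first seen at step 5, revisited at step 9.
Cycle length = 9 - 5 = 4

4


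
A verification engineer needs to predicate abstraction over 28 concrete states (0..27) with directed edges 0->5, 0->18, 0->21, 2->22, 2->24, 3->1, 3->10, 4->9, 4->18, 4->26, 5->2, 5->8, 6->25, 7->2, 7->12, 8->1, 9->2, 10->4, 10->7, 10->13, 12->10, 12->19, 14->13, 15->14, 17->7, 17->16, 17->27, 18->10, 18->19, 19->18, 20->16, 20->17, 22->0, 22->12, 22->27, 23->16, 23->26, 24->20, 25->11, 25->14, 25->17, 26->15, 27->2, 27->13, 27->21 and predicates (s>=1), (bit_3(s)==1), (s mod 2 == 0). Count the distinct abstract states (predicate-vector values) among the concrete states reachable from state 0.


BFS from 0:
Concrete reachable: {0, 1, 2, 4, 5, 7, 8, 9, 10, 12, 13, 14, 15, 16, 17, 18, 19, 20, 21, 22, 24, 26, 27}
Abstract via predicates (s>=1), (bit_3(s)==1), (s mod 2 == 0):
  (0,0,1) <- {0}
  (1,0,0) <- {1, 5, 7, 17, 19, 21}
  (1,0,1) <- {2, 4, 16, 18, 20, 22}
  (1,1,0) <- {9, 13, 15, 27}
  (1,1,1) <- {8, 10, 12, 14, 24, 26}
Distinct abstract states = 5

5


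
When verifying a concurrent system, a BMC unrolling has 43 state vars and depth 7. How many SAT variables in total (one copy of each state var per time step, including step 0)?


BMC unrolls to depth k, creating one copy of each state var for steps 0..k.
Step count = 7 + 1 = 8 (steps 0 through 7)
Vars per step = 43
Total = 43 * 8 = 344

344


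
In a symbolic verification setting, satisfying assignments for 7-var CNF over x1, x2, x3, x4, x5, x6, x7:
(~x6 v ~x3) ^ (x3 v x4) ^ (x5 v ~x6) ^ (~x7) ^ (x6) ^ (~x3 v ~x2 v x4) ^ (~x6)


CNF with 7 clauses over 7 vars (128 assignments).
An assignment satisfies CNF iff every clause has >=1 true literal.
Check each row (bits = x1,x2,x3,x4,x5,x6,x7; clause T/F shown):
  row 0 [0000000]: clauses=TFTTFTT -> 0
  row 1 [0000001]: clauses=TFTFFTT -> 0
  row 2 [0000010]: clauses=TFFTTTF -> 0
  row 3 [0000011]: clauses=TFFFTTF -> 0
  row 4 [0000100]: clauses=TFTTFTT -> 0
  (every remaining row is evaluated the same way; all 128 results are listed next)
Full result column, 8 rows per line (x1,x2,x3,x4 fixed per line; x5,x6,x7 runs 000..111 left to right):
  rows 0-7 [x1,x2,x3,x4=0000]: 00000000  (ones: 0)
  rows 8-15 [x1,x2,x3,x4=0001]: 00000000  (ones: 0)
  rows 16-23 [x1,x2,x3,x4=0010]: 00000000  (ones: 0)
  rows 24-31 [x1,x2,x3,x4=0011]: 00000000  (ones: 0)
  rows 32-39 [x1,x2,x3,x4=0100]: 00000000  (ones: 0)
  rows 40-47 [x1,x2,x3,x4=0101]: 00000000  (ones: 0)
  rows 48-55 [x1,x2,x3,x4=0110]: 00000000  (ones: 0)
  rows 56-63 [x1,x2,x3,x4=0111]: 00000000  (ones: 0)
  rows 64-71 [x1,x2,x3,x4=1000]: 00000000  (ones: 0)
  rows 72-79 [x1,x2,x3,x4=1001]: 00000000  (ones: 0)
  rows 80-87 [x1,x2,x3,x4=1010]: 00000000  (ones: 0)
  rows 88-95 [x1,x2,x3,x4=1011]: 00000000  (ones: 0)
  rows 96-103 [x1,x2,x3,x4=1100]: 00000000  (ones: 0)
  rows 104-111 [x1,x2,x3,x4=1101]: 00000000  (ones: 0)
  rows 112-119 [x1,x2,x3,x4=1110]: 00000000  (ones: 0)
  rows 120-127 [x1,x2,x3,x4=1111]: 00000000  (ones: 0)
Satisfying assignments = 0+0+0+0+0+0+0+0+0+0+0+0+0+0+0+0 = 0

0


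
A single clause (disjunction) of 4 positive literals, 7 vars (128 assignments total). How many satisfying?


Step 1: Total=2^7=128
Step 2: Unsat when all 4 false: 2^3=8
Step 3: Sat=128-8=120

120


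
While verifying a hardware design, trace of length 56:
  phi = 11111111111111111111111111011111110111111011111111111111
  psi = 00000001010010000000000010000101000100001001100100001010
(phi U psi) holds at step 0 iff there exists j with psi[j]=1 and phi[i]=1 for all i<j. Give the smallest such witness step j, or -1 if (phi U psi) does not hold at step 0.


(phi U psi) at 0: need smallest j with psi[j]=1 and phi[i]=1 for all i in [0,j).
Scan from step 0:
  step 0: phi=1, psi=0 -> continue
  step 1: phi=1, psi=0 -> continue
  step 2: phi=1, psi=0 -> continue
  step 3: phi=1, psi=0 -> continue
  step 7: psi=1 and phi held for [0,7) -> witness found
Witness step = 7

7


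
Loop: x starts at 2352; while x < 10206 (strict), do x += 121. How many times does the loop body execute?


Step 1: x goes from 2352 toward 10206 by 121; the body runs while x<10206, so iterations = ceil((bound-start)/step)
Step 2: Distance=7854
Step 3: ceil(7854/121)=65

65


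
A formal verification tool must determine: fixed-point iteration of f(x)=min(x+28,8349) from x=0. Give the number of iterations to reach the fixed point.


Step 1: x=0, cap=8349, increment=28
Step 2: x grows by 28 each step until capped at 8349; fixed point is x=8349
Step 3: iterations = ceil(8349/28) = 299

299


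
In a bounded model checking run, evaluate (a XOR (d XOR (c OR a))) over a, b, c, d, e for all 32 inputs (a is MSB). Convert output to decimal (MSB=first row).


Formula: (a XOR (d XOR (c OR a))) over a, b, c, d, e (32 rows)
Evaluate each row (bits = a,b,c,d,e, MSB first):
  row 0 [00000]: (0 XOR (0 XOR (0 OR 0))) -> 0
  row 1 [00001]: (0 XOR (0 XOR (0 OR 0))) -> 0
  row 2 [00010]: (0 XOR (1 XOR (0 OR 0))) -> 1
  row 3 [00011]: (0 XOR (1 XOR (0 OR 0))) -> 1
  row 4 [00100]: (0 XOR (0 XOR (1 OR 0))) -> 1
  row 5 [00101]: (0 XOR (0 XOR (1 OR 0))) -> 1
  row 6 [00110]: (0 XOR (1 XOR (1 OR 0))) -> 0
  row 7 [00111]: (0 XOR (1 XOR (1 OR 0))) -> 0
  row 8 [01000]: (0 XOR (0 XOR (0 OR 0))) -> 0
  row 9 [01001]: (0 XOR (0 XOR (0 OR 0))) -> 0
  row 10 [01010]: (0 XOR (1 XOR (0 OR 0))) -> 1
  row 11 [01011]: (0 XOR (1 XOR (0 OR 0))) -> 1
  row 12 [01100]: (0 XOR (0 XOR (1 OR 0))) -> 1
  row 13 [01101]: (0 XOR (0 XOR (1 OR 0))) -> 1
  row 14 [01110]: (0 XOR (1 XOR (1 OR 0))) -> 0
  row 15 [01111]: (0 XOR (1 XOR (1 OR 0))) -> 0
  row 16 [10000]: (1 XOR (0 XOR (0 OR 1))) -> 0
  row 17 [10001]: (1 XOR (0 XOR (0 OR 1))) -> 0
  row 18 [10010]: (1 XOR (1 XOR (0 OR 1))) -> 1
  row 19 [10011]: (1 XOR (1 XOR (0 OR 1))) -> 1
  row 20 [10100]: (1 XOR (0 XOR (1 OR 1))) -> 0
  row 21 [10101]: (1 XOR (0 XOR (1 OR 1))) -> 0
  row 22 [10110]: (1 XOR (1 XOR (1 OR 1))) -> 1
  row 23 [10111]: (1 XOR (1 XOR (1 OR 1))) -> 1
  row 24 [11000]: (1 XOR (0 XOR (0 OR 1))) -> 0
  row 25 [11001]: (1 XOR (0 XOR (0 OR 1))) -> 0
  row 26 [11010]: (1 XOR (1 XOR (0 OR 1))) -> 1
  row 27 [11011]: (1 XOR (1 XOR (0 OR 1))) -> 1
  row 28 [11100]: (1 XOR (0 XOR (1 OR 1))) -> 0
  row 29 [11101]: (1 XOR (0 XOR (1 OR 1))) -> 0
  row 30 [11110]: (1 XOR (1 XOR (1 OR 1))) -> 1
  row 31 [11111]: (1 XOR (1 XOR (1 OR 1))) -> 1
Full result column, 4 rows per line (a,b,c fixed per line; d,e runs 00..11 left to right):
  rows 0-3 [a,b,c=000]: 0011  = hex 3
  rows 4-7 [a,b,c=001]: 1100  = hex C
  rows 8-11 [a,b,c=010]: 0011  = hex 3
  rows 12-15 [a,b,c=011]: 1100  = hex C
  rows 16-19 [a,b,c=100]: 0011  = hex 3
  rows 20-23 [a,b,c=101]: 0011  = hex 3
  rows 24-27 [a,b,c=110]: 0011  = hex 3
  rows 28-31 [a,b,c=111]: 0011  = hex 3
Output column (row 0 .. row 31) = 00111100001111000011001100110011
Output column grouped in 4s = 0011 1100 0011 1100 0011 0011 0011 0011 = 0x3C3C3333
Convert to decimal digit by digit (value = value*16 + digit):
  3 -> 3
  3*16 + 12 (C) = 60
  60*16 + 3 = 963
  963*16 + 12 (C) = 15420
  15420*16 + 3 = 246723
  246723*16 + 3 = 3947571
  3947571*16 + 3 = 63161139
  63161139*16 + 3 = 1010578227
Decimal = 1010578227

1010578227


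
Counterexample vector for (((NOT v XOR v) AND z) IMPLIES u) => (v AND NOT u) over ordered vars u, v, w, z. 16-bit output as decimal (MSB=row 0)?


F1 = (((NOT v XOR v) AND z) IMPLIES u)
F2 = (v AND NOT u)
Counterexample to F1=>F2 is where F1=1 and F2=0.
Evaluate each row (bits = u,v,w,z, MSB first):
  row 0 [0000]: F1=1 F2=0 -> F1&~F2 -> 1
  row 1 [0001]: F1=0 F2=0 -> F1&~F2 -> 0
  row 2 [0010]: F1=1 F2=0 -> F1&~F2 -> 1
  row 3 [0011]: F1=0 F2=0 -> F1&~F2 -> 0
  row 4 [0100]: F1=1 F2=1 -> F1&~F2 -> 0
  row 5 [0101]: F1=0 F2=1 -> F1&~F2 -> 0
  row 6 [0110]: F1=1 F2=1 -> F1&~F2 -> 0
  row 7 [0111]: F1=0 F2=1 -> F1&~F2 -> 0
  row 8 [1000]: F1=1 F2=0 -> F1&~F2 -> 1
  row 9 [1001]: F1=1 F2=0 -> F1&~F2 -> 1
  row 10 [1010]: F1=1 F2=0 -> F1&~F2 -> 1
  row 11 [1011]: F1=1 F2=0 -> F1&~F2 -> 1
  row 12 [1100]: F1=1 F2=0 -> F1&~F2 -> 1
  row 13 [1101]: F1=1 F2=0 -> F1&~F2 -> 1
  row 14 [1110]: F1=1 F2=0 -> F1&~F2 -> 1
  row 15 [1111]: F1=1 F2=0 -> F1&~F2 -> 1
Full result column, 4 rows per line (u,v fixed per line; w,z runs 00..11 left to right):
  rows 0-3 [u,v=00]: 1010  = hex A
  rows 4-7 [u,v=01]: 0000  = hex 0
  rows 8-11 [u,v=10]: 1111  = hex F
  rows 12-15 [u,v=11]: 1111  = hex F
Counterexample vector (row 0 .. row 15) = 1010000011111111
Output column grouped in 4s = 1010 0000 1111 1111 = 0xA0FF
Convert to decimal digit by digit (value = value*16 + digit):
  A -> 10
  10*16 + 0 = 160
  160*16 + 15 (F) = 2575
  2575*16 + 15 (F) = 41215
Decimal = 41215

41215


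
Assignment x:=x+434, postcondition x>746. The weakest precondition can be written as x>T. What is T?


Formula: wp(x:=E, P) = P[E/x] (substitute E for x in postcondition)
Step 1: Postcondition: x>746
Step 2: Substitute x+434 for x: x+434>746
Step 3: Solve for x: x > 746-434 = 312

312


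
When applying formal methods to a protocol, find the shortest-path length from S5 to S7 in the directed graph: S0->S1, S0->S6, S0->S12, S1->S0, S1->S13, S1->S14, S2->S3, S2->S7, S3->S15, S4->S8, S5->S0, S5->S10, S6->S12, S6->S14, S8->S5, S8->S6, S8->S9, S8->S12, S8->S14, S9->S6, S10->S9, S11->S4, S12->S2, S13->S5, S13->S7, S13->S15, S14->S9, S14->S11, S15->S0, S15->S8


BFS layer-by-layer from S5:
  dist 0: {S5}
  dist 1: {S0, S10}
  dist 2: {S1, S6, S9, S12}
  dist 3: {S2, S13, S14}
  dist 4: {S3, S7, S11, S15}
  -> S7 reached at distance 4
Shortest path length = 4

4


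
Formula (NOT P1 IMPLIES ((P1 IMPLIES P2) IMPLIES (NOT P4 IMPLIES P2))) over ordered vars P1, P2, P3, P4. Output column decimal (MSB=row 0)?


Formula: (NOT P1 IMPLIES ((P1 IMPLIES P2) IMPLIES (NOT P4 IMPLIES P2))) over P1, P2, P3, P4 (16 rows)
Evaluate each row (bits = P1,P2,P3,P4, MSB first):
  row 0 [0000]: (NOT 0 IMPLIES ((0 IMPLIES 0) IMPLIES (NOT 0 IMPLIES 0))) -> 0
  row 1 [0001]: (NOT 0 IMPLIES ((0 IMPLIES 0) IMPLIES (NOT 1 IMPLIES 0))) -> 1
  row 2 [0010]: (NOT 0 IMPLIES ((0 IMPLIES 0) IMPLIES (NOT 0 IMPLIES 0))) -> 0
  row 3 [0011]: (NOT 0 IMPLIES ((0 IMPLIES 0) IMPLIES (NOT 1 IMPLIES 0))) -> 1
  row 4 [0100]: (NOT 0 IMPLIES ((0 IMPLIES 1) IMPLIES (NOT 0 IMPLIES 1))) -> 1
  row 5 [0101]: (NOT 0 IMPLIES ((0 IMPLIES 1) IMPLIES (NOT 1 IMPLIES 1))) -> 1
  row 6 [0110]: (NOT 0 IMPLIES ((0 IMPLIES 1) IMPLIES (NOT 0 IMPLIES 1))) -> 1
  row 7 [0111]: (NOT 0 IMPLIES ((0 IMPLIES 1) IMPLIES (NOT 1 IMPLIES 1))) -> 1
  row 8 [1000]: (NOT 1 IMPLIES ((1 IMPLIES 0) IMPLIES (NOT 0 IMPLIES 0))) -> 1
  row 9 [1001]: (NOT 1 IMPLIES ((1 IMPLIES 0) IMPLIES (NOT 1 IMPLIES 0))) -> 1
  row 10 [1010]: (NOT 1 IMPLIES ((1 IMPLIES 0) IMPLIES (NOT 0 IMPLIES 0))) -> 1
  row 11 [1011]: (NOT 1 IMPLIES ((1 IMPLIES 0) IMPLIES (NOT 1 IMPLIES 0))) -> 1
  row 12 [1100]: (NOT 1 IMPLIES ((1 IMPLIES 1) IMPLIES (NOT 0 IMPLIES 1))) -> 1
  row 13 [1101]: (NOT 1 IMPLIES ((1 IMPLIES 1) IMPLIES (NOT 1 IMPLIES 1))) -> 1
  row 14 [1110]: (NOT 1 IMPLIES ((1 IMPLIES 1) IMPLIES (NOT 0 IMPLIES 1))) -> 1
  row 15 [1111]: (NOT 1 IMPLIES ((1 IMPLIES 1) IMPLIES (NOT 1 IMPLIES 1))) -> 1
Full result column, 4 rows per line (P1,P2 fixed per line; P3,P4 runs 00..11 left to right):
  rows 0-3 [P1,P2=00]: 0101  = hex 5
  rows 4-7 [P1,P2=01]: 1111  = hex F
  rows 8-11 [P1,P2=10]: 1111  = hex F
  rows 12-15 [P1,P2=11]: 1111  = hex F
Output column (row 0 .. row 15) = 0101111111111111
Output column grouped in 4s = 0101 1111 1111 1111 = 0x5FFF
Convert to decimal digit by digit (value = value*16 + digit):
  5 -> 5
  5*16 + 15 (F) = 95
  95*16 + 15 (F) = 1535
  1535*16 + 15 (F) = 24575
Decimal = 24575

24575


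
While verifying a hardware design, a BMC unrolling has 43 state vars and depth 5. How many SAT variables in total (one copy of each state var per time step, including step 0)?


BMC unrolls to depth k, creating one copy of each state var for steps 0..k.
Step count = 5 + 1 = 6 (steps 0 through 5)
Vars per step = 43
Total = 43 * 6 = 258

258


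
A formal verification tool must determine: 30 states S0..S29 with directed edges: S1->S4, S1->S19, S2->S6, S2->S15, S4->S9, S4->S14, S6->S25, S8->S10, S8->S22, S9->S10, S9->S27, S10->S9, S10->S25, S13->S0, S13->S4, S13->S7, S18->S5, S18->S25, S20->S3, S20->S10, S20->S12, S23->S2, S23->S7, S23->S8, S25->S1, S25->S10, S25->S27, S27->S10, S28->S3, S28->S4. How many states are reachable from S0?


BFS from S0:
  layer 0: {S0}
Reachable set: {S0}
Count = 1

1


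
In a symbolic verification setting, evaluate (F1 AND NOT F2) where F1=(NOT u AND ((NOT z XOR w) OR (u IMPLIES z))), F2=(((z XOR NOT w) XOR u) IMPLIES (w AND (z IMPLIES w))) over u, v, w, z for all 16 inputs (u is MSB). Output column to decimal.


F1 = (NOT u AND ((NOT z XOR w) OR (u IMPLIES z)))
F2 = (((z XOR NOT w) XOR u) IMPLIES (w AND (z IMPLIES w)))
Counterexample to F1=>F2 is where F1=1 and F2=0.
Evaluate each row (bits = u,v,w,z, MSB first):
  row 0 [0000]: F1=1 F2=0 -> F1&~F2 -> 1
  row 1 [0001]: F1=1 F2=1 -> F1&~F2 -> 0
  row 2 [0010]: F1=1 F2=1 -> F1&~F2 -> 0
  row 3 [0011]: F1=1 F2=1 -> F1&~F2 -> 0
  row 4 [0100]: F1=1 F2=0 -> F1&~F2 -> 1
  row 5 [0101]: F1=1 F2=1 -> F1&~F2 -> 0
  row 6 [0110]: F1=1 F2=1 -> F1&~F2 -> 0
  row 7 [0111]: F1=1 F2=1 -> F1&~F2 -> 0
  row 8 [1000]: F1=0 F2=1 -> F1&~F2 -> 0
  row 9 [1001]: F1=0 F2=0 -> F1&~F2 -> 0
  row 10 [1010]: F1=0 F2=1 -> F1&~F2 -> 0
  row 11 [1011]: F1=0 F2=1 -> F1&~F2 -> 0
  row 12 [1100]: F1=0 F2=1 -> F1&~F2 -> 0
  row 13 [1101]: F1=0 F2=0 -> F1&~F2 -> 0
  row 14 [1110]: F1=0 F2=1 -> F1&~F2 -> 0
  row 15 [1111]: F1=0 F2=1 -> F1&~F2 -> 0
Full result column, 4 rows per line (u,v fixed per line; w,z runs 00..11 left to right):
  rows 0-3 [u,v=00]: 1000  = hex 8
  rows 4-7 [u,v=01]: 1000  = hex 8
  rows 8-11 [u,v=10]: 0000  = hex 0
  rows 12-15 [u,v=11]: 0000  = hex 0
Counterexample vector (row 0 .. row 15) = 1000100000000000
Output column grouped in 4s = 1000 1000 0000 0000 = 0x8800
Convert to decimal digit by digit (value = value*16 + digit):
  8 -> 8
  8*16 + 8 = 136
  136*16 + 0 = 2176
  2176*16 + 0 = 34816
Decimal = 34816

34816


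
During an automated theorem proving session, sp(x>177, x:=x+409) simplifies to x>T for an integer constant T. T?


Formula: sp(P, x:=E) = exists old_x. (x = E[old_x/x]) AND P[old_x/x] (old_x is the value of x before the assignment; eliminate old_x by solving x = E[old_x/x] for old_x)
Step 1: Precondition P: x>177, i.e. old_x > 177
Step 2: Assignment gives x = old_x + 409, so old_x = x - 409
Step 3: Substitute into P: x - 409 > 177
Step 4: Simplify: x > 177+409 = 586

586


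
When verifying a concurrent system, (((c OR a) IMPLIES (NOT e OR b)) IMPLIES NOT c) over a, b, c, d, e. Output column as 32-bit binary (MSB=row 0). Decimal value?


Formula: (((c OR a) IMPLIES (NOT e OR b)) IMPLIES NOT c) over a, b, c, d, e (32 rows)
Evaluate each row (bits = a,b,c,d,e, MSB first):
  row 0 [00000]: (((0 OR 0) IMPLIES (NOT 0 OR 0)) IMPLIES NOT 0) -> 1
  row 1 [00001]: (((0 OR 0) IMPLIES (NOT 1 OR 0)) IMPLIES NOT 0) -> 1
  row 2 [00010]: (((0 OR 0) IMPLIES (NOT 0 OR 0)) IMPLIES NOT 0) -> 1
  row 3 [00011]: (((0 OR 0) IMPLIES (NOT 1 OR 0)) IMPLIES NOT 0) -> 1
  row 4 [00100]: (((1 OR 0) IMPLIES (NOT 0 OR 0)) IMPLIES NOT 1) -> 0
  row 5 [00101]: (((1 OR 0) IMPLIES (NOT 1 OR 0)) IMPLIES NOT 1) -> 1
  row 6 [00110]: (((1 OR 0) IMPLIES (NOT 0 OR 0)) IMPLIES NOT 1) -> 0
  row 7 [00111]: (((1 OR 0) IMPLIES (NOT 1 OR 0)) IMPLIES NOT 1) -> 1
  row 8 [01000]: (((0 OR 0) IMPLIES (NOT 0 OR 1)) IMPLIES NOT 0) -> 1
  row 9 [01001]: (((0 OR 0) IMPLIES (NOT 1 OR 1)) IMPLIES NOT 0) -> 1
  row 10 [01010]: (((0 OR 0) IMPLIES (NOT 0 OR 1)) IMPLIES NOT 0) -> 1
  row 11 [01011]: (((0 OR 0) IMPLIES (NOT 1 OR 1)) IMPLIES NOT 0) -> 1
  row 12 [01100]: (((1 OR 0) IMPLIES (NOT 0 OR 1)) IMPLIES NOT 1) -> 0
  row 13 [01101]: (((1 OR 0) IMPLIES (NOT 1 OR 1)) IMPLIES NOT 1) -> 0
  row 14 [01110]: (((1 OR 0) IMPLIES (NOT 0 OR 1)) IMPLIES NOT 1) -> 0
  row 15 [01111]: (((1 OR 0) IMPLIES (NOT 1 OR 1)) IMPLIES NOT 1) -> 0
  row 16 [10000]: (((0 OR 1) IMPLIES (NOT 0 OR 0)) IMPLIES NOT 0) -> 1
  row 17 [10001]: (((0 OR 1) IMPLIES (NOT 1 OR 0)) IMPLIES NOT 0) -> 1
  row 18 [10010]: (((0 OR 1) IMPLIES (NOT 0 OR 0)) IMPLIES NOT 0) -> 1
  row 19 [10011]: (((0 OR 1) IMPLIES (NOT 1 OR 0)) IMPLIES NOT 0) -> 1
  row 20 [10100]: (((1 OR 1) IMPLIES (NOT 0 OR 0)) IMPLIES NOT 1) -> 0
  row 21 [10101]: (((1 OR 1) IMPLIES (NOT 1 OR 0)) IMPLIES NOT 1) -> 1
  row 22 [10110]: (((1 OR 1) IMPLIES (NOT 0 OR 0)) IMPLIES NOT 1) -> 0
  row 23 [10111]: (((1 OR 1) IMPLIES (NOT 1 OR 0)) IMPLIES NOT 1) -> 1
  row 24 [11000]: (((0 OR 1) IMPLIES (NOT 0 OR 1)) IMPLIES NOT 0) -> 1
  row 25 [11001]: (((0 OR 1) IMPLIES (NOT 1 OR 1)) IMPLIES NOT 0) -> 1
  row 26 [11010]: (((0 OR 1) IMPLIES (NOT 0 OR 1)) IMPLIES NOT 0) -> 1
  row 27 [11011]: (((0 OR 1) IMPLIES (NOT 1 OR 1)) IMPLIES NOT 0) -> 1
  row 28 [11100]: (((1 OR 1) IMPLIES (NOT 0 OR 1)) IMPLIES NOT 1) -> 0
  row 29 [11101]: (((1 OR 1) IMPLIES (NOT 1 OR 1)) IMPLIES NOT 1) -> 0
  row 30 [11110]: (((1 OR 1) IMPLIES (NOT 0 OR 1)) IMPLIES NOT 1) -> 0
  row 31 [11111]: (((1 OR 1) IMPLIES (NOT 1 OR 1)) IMPLIES NOT 1) -> 0
Full result column, 4 rows per line (a,b,c fixed per line; d,e runs 00..11 left to right):
  rows 0-3 [a,b,c=000]: 1111  = hex F
  rows 4-7 [a,b,c=001]: 0101  = hex 5
  rows 8-11 [a,b,c=010]: 1111  = hex F
  rows 12-15 [a,b,c=011]: 0000  = hex 0
  rows 16-19 [a,b,c=100]: 1111  = hex F
  rows 20-23 [a,b,c=101]: 0101  = hex 5
  rows 24-27 [a,b,c=110]: 1111  = hex F
  rows 28-31 [a,b,c=111]: 0000  = hex 0
Output column (row 0 .. row 31) = 11110101111100001111010111110000
Output column grouped in 4s = 1111 0101 1111 0000 1111 0101 1111 0000 = 0xF5F0F5F0
Convert to decimal digit by digit (value = value*16 + digit):
  F -> 15
  15*16 + 5 = 245
  245*16 + 15 (F) = 3935
  3935*16 + 0 = 62960
  62960*16 + 15 (F) = 1007375
  1007375*16 + 5 = 16118005
  16118005*16 + 15 (F) = 257888095
  257888095*16 + 0 = 4126209520
Decimal = 4126209520

4126209520


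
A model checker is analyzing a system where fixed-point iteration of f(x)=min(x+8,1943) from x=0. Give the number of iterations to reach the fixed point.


Step 1: x=0, cap=1943, increment=8
Step 2: x grows by 8 each step until capped at 1943; fixed point is x=1943
Step 3: iterations = ceil(1943/8) = 243

243


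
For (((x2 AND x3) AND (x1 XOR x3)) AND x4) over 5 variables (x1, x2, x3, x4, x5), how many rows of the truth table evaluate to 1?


Formula: (((x2 AND x3) AND (x1 XOR x3)) AND x4) over 5 vars (32 rows)
Evaluate each row (x1, x2, x3, x4, x5 as bits, MSB first):
  row 0 [00000]: (((0 AND 0) AND (0 XOR 0)) AND 0) -> 0
  row 1 [00001]: (((0 AND 0) AND (0 XOR 0)) AND 0) -> 0
  row 2 [00010]: (((0 AND 0) AND (0 XOR 0)) AND 1) -> 0
  row 3 [00011]: (((0 AND 0) AND (0 XOR 0)) AND 1) -> 0
  row 4 [00100]: (((0 AND 1) AND (0 XOR 1)) AND 0) -> 0
  row 5 [00101]: (((0 AND 1) AND (0 XOR 1)) AND 0) -> 0
  row 6 [00110]: (((0 AND 1) AND (0 XOR 1)) AND 1) -> 0
  row 7 [00111]: (((0 AND 1) AND (0 XOR 1)) AND 1) -> 0
  row 8 [01000]: (((1 AND 0) AND (0 XOR 0)) AND 0) -> 0
  row 9 [01001]: (((1 AND 0) AND (0 XOR 0)) AND 0) -> 0
  row 10 [01010]: (((1 AND 0) AND (0 XOR 0)) AND 1) -> 0
  row 11 [01011]: (((1 AND 0) AND (0 XOR 0)) AND 1) -> 0
  row 12 [01100]: (((1 AND 1) AND (0 XOR 1)) AND 0) -> 0
  row 13 [01101]: (((1 AND 1) AND (0 XOR 1)) AND 0) -> 0
  row 14 [01110]: (((1 AND 1) AND (0 XOR 1)) AND 1) -> 1
  row 15 [01111]: (((1 AND 1) AND (0 XOR 1)) AND 1) -> 1
  row 16 [10000]: (((0 AND 0) AND (1 XOR 0)) AND 0) -> 0
  row 17 [10001]: (((0 AND 0) AND (1 XOR 0)) AND 0) -> 0
  row 18 [10010]: (((0 AND 0) AND (1 XOR 0)) AND 1) -> 0
  row 19 [10011]: (((0 AND 0) AND (1 XOR 0)) AND 1) -> 0
  row 20 [10100]: (((0 AND 1) AND (1 XOR 1)) AND 0) -> 0
  row 21 [10101]: (((0 AND 1) AND (1 XOR 1)) AND 0) -> 0
  row 22 [10110]: (((0 AND 1) AND (1 XOR 1)) AND 1) -> 0
  row 23 [10111]: (((0 AND 1) AND (1 XOR 1)) AND 1) -> 0
  row 24 [11000]: (((1 AND 0) AND (1 XOR 0)) AND 0) -> 0
  row 25 [11001]: (((1 AND 0) AND (1 XOR 0)) AND 0) -> 0
  row 26 [11010]: (((1 AND 0) AND (1 XOR 0)) AND 1) -> 0
  row 27 [11011]: (((1 AND 0) AND (1 XOR 0)) AND 1) -> 0
  row 28 [11100]: (((1 AND 1) AND (1 XOR 1)) AND 0) -> 0
  row 29 [11101]: (((1 AND 1) AND (1 XOR 1)) AND 0) -> 0
  row 30 [11110]: (((1 AND 1) AND (1 XOR 1)) AND 1) -> 0
  row 31 [11111]: (((1 AND 1) AND (1 XOR 1)) AND 1) -> 0
Full result column, 8 rows per line (x1,x2 fixed per line; x3,x4,x5 runs 000..111 left to right):
  rows 0-7 [x1,x2=00]: 00000000  (ones: 0)
  rows 8-15 [x1,x2=01]: 00000011  (ones: 2)
  rows 16-23 [x1,x2=10]: 00000000  (ones: 0)
  rows 24-31 [x1,x2=11]: 00000000  (ones: 0)
Count of 1-rows = 0+2+0+0 = 2

2


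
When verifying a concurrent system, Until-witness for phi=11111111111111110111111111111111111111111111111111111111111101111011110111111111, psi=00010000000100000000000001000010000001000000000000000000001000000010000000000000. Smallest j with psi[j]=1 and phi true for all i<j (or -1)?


(phi U psi) at 0: need smallest j with psi[j]=1 and phi[i]=1 for all i in [0,j).
Scan from step 0:
  step 0: phi=1, psi=0 -> continue
  step 1: phi=1, psi=0 -> continue
  step 2: phi=1, psi=0 -> continue
  step 3: psi=1 and phi held for [0,3) -> witness found
Witness step = 3

3
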